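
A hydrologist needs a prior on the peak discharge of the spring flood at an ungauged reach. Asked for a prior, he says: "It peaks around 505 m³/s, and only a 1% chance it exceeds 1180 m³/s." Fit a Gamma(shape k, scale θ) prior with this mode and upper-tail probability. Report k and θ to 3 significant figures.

Gamma(k,θ) with k>1 has mode (k−1)θ, so θ = 505/(k−1).
Need P(X < 1180) = 0.99 with θ tied to k this way. Start at k = 2, θ = 505: P(X<1180) ≈ 0.678.
Too low — raise k to concentrate. Iterating converges to k ≈ 7.61.
Then θ = 505/(7.61−1) ≈ 76.4.

k ≈ 7.61, θ ≈ 76.4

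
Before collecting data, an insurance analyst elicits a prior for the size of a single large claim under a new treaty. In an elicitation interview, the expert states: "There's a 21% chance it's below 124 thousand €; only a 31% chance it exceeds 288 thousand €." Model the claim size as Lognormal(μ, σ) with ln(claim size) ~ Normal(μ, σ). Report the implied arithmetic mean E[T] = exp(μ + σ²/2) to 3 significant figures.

If T ~ Lognormal(μ,σ) then ln T ~ Normal(μ,σ), so the p-quantile of ln T is μ + z_p·σ.
ln(124) = 4.82 and ln(288) = 5.663; z_{0.21} = -0.8064, z_{0.69} = 0.4959.
σ = (5.663 − 4.82)/(0.4959 − (-0.8064)) = 0.647.
μ = 4.82 − (-0.8064)·0.647 = 5.342.
E[T] = exp(μ + σ²/2) = exp(5.342 + 0.2094) = 258 thousand €.

E[T] ≈ 258 thousand €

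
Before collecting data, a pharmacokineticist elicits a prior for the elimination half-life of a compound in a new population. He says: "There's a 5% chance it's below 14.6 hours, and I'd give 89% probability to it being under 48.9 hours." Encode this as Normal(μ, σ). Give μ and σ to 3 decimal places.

μ = 34.249, σ = 11.945

For Normal(μ,σ), the p-quantile is μ + z_p·σ. Here z_{0.05} = -1.645, z_{0.89} = 1.227.
So 14.6 = μ − 1.645σ and 48.9 = μ + 1.227σ.
Subtracting: σ = (48.9 − 14.6)/(1.227 − (-1.645)) = 11.945.
Then μ = 14.6 − (-1.645)·11.945 = 34.249.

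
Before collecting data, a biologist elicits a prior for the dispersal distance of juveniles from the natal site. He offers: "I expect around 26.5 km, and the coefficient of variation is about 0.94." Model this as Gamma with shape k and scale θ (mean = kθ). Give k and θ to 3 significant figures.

For Gamma(k, scale θ): mean = kθ, variance = kθ², so CV = 1/√k.
CV = 0.94, hence k = 1/CV² = 1.13.
Then θ = mean/k = 26.5/1.13 = 23.4.

k ≈ 1.13, θ ≈ 23.4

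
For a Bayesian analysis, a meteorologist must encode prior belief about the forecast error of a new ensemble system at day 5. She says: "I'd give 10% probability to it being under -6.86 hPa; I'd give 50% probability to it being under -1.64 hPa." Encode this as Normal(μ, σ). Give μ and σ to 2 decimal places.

μ = -1.64, σ = 4.07

For Normal(μ,σ), the p-quantile is μ + z_p·σ. Here z_{0.1} = -1.282, z_{0.5} = 0.
So -6.86 = μ − 1.282σ and -1.64 = μ + 0σ.
Subtracting: σ = (-1.64 − -6.86)/(0 − (-1.282)) = 4.07.
Then μ = -6.86 − (-1.282)·4.07 = -1.64.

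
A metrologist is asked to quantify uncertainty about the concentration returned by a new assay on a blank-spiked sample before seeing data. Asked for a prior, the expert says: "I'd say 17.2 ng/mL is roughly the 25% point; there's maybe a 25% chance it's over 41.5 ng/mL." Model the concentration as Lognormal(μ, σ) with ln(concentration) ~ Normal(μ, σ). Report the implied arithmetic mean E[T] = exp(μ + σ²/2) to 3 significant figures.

E[T] ≈ 33.1 ng/mL

If T ~ Lognormal(μ,σ) then ln T ~ Normal(μ,σ), so the p-quantile of ln T is μ + z_p·σ.
ln(17.2) = 2.845 and ln(41.5) = 3.726; z_{0.25} = -0.6745, z_{0.75} = 0.6745.
σ = (3.726 − 2.845)/(0.6745 − (-0.6745)) = 0.653.
μ = 2.845 − (-0.6745)·0.653 = 3.285.
E[T] = exp(μ + σ²/2) = exp(3.285 + 0.2132) = 33.1 ng/mL.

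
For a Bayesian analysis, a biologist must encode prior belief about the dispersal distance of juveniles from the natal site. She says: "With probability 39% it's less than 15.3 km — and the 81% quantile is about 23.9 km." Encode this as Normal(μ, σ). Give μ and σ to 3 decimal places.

For Normal(μ,σ), the p-quantile is μ + z_p·σ. Here z_{0.39} = -0.2793, z_{0.81} = 0.8779.
So 15.3 = μ − 0.2793σ and 23.9 = μ + 0.8779σ.
Subtracting: σ = (23.9 − 15.3)/(0.8779 − (-0.2793)) = 7.432.
Then μ = 15.3 − (-0.2793)·7.432 = 17.376.

μ = 17.376, σ = 7.432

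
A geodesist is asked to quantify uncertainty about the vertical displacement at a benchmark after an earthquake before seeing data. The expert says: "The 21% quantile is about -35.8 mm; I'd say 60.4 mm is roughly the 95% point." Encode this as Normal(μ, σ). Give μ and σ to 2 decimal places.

μ = -4.15, σ = 39.24

For Normal(μ,σ), the p-quantile is μ + z_p·σ. Here z_{0.21} = -0.8064, z_{0.95} = 1.645.
So -35.8 = μ − 0.8064σ and 60.4 = μ + 1.645σ.
Subtracting: σ = (60.4 − -35.8)/(1.645 − (-0.8064)) = 39.24.
Then μ = -35.8 − (-0.8064)·39.24 = -4.15.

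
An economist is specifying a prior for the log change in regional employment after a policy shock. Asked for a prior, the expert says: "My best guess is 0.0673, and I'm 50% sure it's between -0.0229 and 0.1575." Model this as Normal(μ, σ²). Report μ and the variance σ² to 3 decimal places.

μ = 0.067, σ² = 0.018

A symmetric 50% interval runs μ ± z·σ with z = 0.6745.
Half-width = 0.0902, so σ = 0.0902/0.6745 = 0.1337 and σ² = 0.018.
μ is the stated best guess, 0.067.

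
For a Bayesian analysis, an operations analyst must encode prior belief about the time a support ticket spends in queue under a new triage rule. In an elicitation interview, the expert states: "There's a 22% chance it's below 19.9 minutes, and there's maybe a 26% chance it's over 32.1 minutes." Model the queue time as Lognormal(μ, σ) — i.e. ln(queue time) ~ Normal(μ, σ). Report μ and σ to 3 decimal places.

If T ~ Lognormal(μ,σ) then ln T ~ Normal(μ,σ), so the p-quantile of ln T is μ + z_p·σ.
ln(19.9) = 2.991 and ln(32.1) = 3.469; z_{0.22} = -0.7722, z_{0.74} = 0.6433.
σ = (3.469 − 2.991)/(0.6433 − (-0.7722)) = 0.338.
μ = 2.991 − (-0.7722)·0.338 = 3.252.

μ ≈ 3.252, σ ≈ 0.338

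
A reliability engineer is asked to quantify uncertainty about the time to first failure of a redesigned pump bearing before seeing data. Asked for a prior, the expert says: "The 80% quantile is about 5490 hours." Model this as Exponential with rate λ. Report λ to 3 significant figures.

λ ≈ 0.000293

P(T < 5490.0) = 1 − e^(−λ·5490.0) = 0.8, so λ = −ln(1−0.8)/5490.0 = −ln(0.2)/5490.0 = 0.000293.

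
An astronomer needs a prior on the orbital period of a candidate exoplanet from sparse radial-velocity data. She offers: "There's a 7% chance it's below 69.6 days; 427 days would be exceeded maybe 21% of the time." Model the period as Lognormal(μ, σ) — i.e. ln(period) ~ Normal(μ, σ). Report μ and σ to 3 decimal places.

If T ~ Lognormal(μ,σ) then ln T ~ Normal(μ,σ), so the p-quantile of ln T is μ + z_p·σ.
ln(69.6) = 4.243 and ln(427) = 6.057; z_{0.07} = -1.476, z_{0.79} = 0.8064.
σ = (6.057 − 4.243)/(0.8064 − (-1.476)) = 0.795.
μ = 4.243 − (-1.476)·0.795 = 5.416.

μ ≈ 5.416, σ ≈ 0.795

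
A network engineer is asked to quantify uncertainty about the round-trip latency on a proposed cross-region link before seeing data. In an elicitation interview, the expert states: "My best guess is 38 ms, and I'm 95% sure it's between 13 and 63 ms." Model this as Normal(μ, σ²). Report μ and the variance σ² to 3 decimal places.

A symmetric 95% interval runs μ ± z·σ with z = 1.96.
Half-width = 25, so σ = 25/1.96 = 12.7553 and σ² = 162.699.
μ is the stated best guess, 38.000.

μ = 38.000, σ² = 162.699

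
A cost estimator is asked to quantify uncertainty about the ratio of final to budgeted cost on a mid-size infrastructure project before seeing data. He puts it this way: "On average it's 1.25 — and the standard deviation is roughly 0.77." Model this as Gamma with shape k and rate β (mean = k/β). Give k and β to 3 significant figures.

For Gamma(k, rate β): mean = k/β, variance = k/β², so CV = 1/√k.
CV = SD/mean = 0.77/1.25 = 0.616, hence k = 1/CV² = 2.64.
Then β = k/mean = 2.64/1.25 = 2.11.

k ≈ 2.64, β ≈ 2.11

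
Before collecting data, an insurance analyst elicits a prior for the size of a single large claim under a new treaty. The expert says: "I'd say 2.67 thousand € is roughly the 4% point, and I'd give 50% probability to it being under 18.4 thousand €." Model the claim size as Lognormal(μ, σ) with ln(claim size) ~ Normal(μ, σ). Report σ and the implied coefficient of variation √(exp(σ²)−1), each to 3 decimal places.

If T ~ Lognormal(μ,σ) then ln T ~ Normal(μ,σ), so the p-quantile of ln T is μ + z_p·σ.
ln(2.67) = 0.9821 and ln(18.4) = 2.912; z_{0.04} = -1.751, z_{0.5} = 0.
σ = (2.912 − 0.9821)/(0 − (-1.751)) = 1.103.
μ = 0.9821 − (-1.751)·1.103 = 2.912.
CV = √(exp(σ²)−1) = √(exp(1.2157)−1) = 1.540.

σ ≈ 1.103, CV ≈ 1.540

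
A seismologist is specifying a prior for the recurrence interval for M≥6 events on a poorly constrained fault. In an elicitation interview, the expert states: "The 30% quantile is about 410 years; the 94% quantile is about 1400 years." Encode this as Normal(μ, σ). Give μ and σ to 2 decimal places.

μ = 659.69, σ = 476.15

For Normal(μ,σ), the p-quantile is μ + z_p·σ. Here z_{0.3} = -0.5244, z_{0.94} = 1.555.
So 410 = μ − 0.5244σ and 1400 = μ + 1.555σ.
Subtracting: σ = (1400 − 410)/(1.555 − (-0.5244)) = 476.15.
Then μ = 410 − (-0.5244)·476.15 = 659.69.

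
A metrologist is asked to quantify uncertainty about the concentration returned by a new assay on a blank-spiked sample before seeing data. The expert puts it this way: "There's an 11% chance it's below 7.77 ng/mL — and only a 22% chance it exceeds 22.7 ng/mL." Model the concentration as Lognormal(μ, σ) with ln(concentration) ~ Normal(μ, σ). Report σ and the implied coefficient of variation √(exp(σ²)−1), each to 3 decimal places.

σ ≈ 0.536, CV ≈ 0.577

If T ~ Lognormal(μ,σ) then ln T ~ Normal(μ,σ), so the p-quantile of ln T is μ + z_p·σ.
ln(7.77) = 2.05 and ln(22.7) = 3.122; z_{0.11} = -1.227, z_{0.78} = 0.7722.
σ = (3.122 − 2.05)/(0.7722 − (-1.227)) = 0.536.
μ = 2.05 − (-1.227)·0.536 = 2.708.
CV = √(exp(σ²)−1) = √(exp(0.2877)−1) = 0.577.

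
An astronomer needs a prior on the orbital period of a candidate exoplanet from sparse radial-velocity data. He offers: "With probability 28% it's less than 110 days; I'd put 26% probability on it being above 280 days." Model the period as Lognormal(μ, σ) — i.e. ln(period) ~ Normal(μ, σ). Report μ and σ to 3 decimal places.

If T ~ Lognormal(μ,σ) then ln T ~ Normal(μ,σ), so the p-quantile of ln T is μ + z_p·σ.
ln(110) = 4.7 and ln(280) = 5.635; z_{0.28} = -0.5828, z_{0.74} = 0.6433.
σ = (5.635 − 4.7)/(0.6433 − (-0.5828)) = 0.762.
μ = 4.7 − (-0.5828)·0.762 = 5.145.

μ ≈ 5.145, σ ≈ 0.762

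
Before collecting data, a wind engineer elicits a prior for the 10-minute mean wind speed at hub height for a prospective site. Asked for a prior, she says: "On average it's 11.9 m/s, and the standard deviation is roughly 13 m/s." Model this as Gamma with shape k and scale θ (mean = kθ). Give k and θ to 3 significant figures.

k ≈ 0.838, θ ≈ 14.2

For Gamma(k, scale θ): mean = kθ, variance = kθ², so CV = 1/√k.
CV = SD/mean = 13/11.9 = 1.092, hence k = 1/CV² = 0.838.
Then θ = mean/k = 11.9/0.838 = 14.2.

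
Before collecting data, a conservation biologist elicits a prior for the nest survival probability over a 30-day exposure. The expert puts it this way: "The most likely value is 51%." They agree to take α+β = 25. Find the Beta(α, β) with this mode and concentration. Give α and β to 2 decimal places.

α = 12.73, β = 12.27

For α,β > 1 the Beta mode is (α−1)/(α+β−2). With α+β = 25, the mode is (α−1)/23.
Set (α−1)/23 = 0.51 → α = 1 + 0.51·23 = 12.73.
β = 25 − α = 12.27.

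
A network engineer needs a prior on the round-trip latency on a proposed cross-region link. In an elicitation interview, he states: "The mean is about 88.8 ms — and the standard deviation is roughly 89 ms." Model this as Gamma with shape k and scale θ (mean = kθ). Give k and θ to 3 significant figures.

For Gamma(k, scale θ): mean = kθ, variance = kθ², so CV = 1/√k.
CV = SD/mean = 89/88.8 = 1.002, hence k = 1/CV² = 0.996.
Then θ = mean/k = 88.8/0.996 = 89.2.

k ≈ 0.996, θ ≈ 89.2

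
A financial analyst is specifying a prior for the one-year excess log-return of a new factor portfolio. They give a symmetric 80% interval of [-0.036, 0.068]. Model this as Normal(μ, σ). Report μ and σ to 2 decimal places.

μ = 0.02, σ = 0.04

A symmetric 80% interval runs μ ± z·σ with z = 1.282.
Half-width = 0.052, so σ = 0.052/1.282 = 0.04.
μ is the interval midpoint, 0.02.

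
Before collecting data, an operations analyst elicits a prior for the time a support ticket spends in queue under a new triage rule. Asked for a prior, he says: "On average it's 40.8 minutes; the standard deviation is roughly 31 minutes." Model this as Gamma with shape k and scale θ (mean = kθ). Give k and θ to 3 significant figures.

For Gamma(k, scale θ): mean = kθ, variance = kθ², so CV = 1/√k.
CV = SD/mean = 31/40.8 = 0.7598, hence k = 1/CV² = 1.73.
Then θ = mean/k = 40.8/1.73 = 23.6.

k ≈ 1.73, θ ≈ 23.6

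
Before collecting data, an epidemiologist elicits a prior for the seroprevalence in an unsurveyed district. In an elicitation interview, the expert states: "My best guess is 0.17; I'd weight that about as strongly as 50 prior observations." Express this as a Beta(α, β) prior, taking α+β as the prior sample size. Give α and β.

α = 8.5, β = 41.5

Under the effective-sample-size interpretation, Beta(α, β) has prior mean α/(α+β) and prior sample size α+β.
So α+β = 50 and α/(α+β) = 0.17, giving α = 0.17·50 = 8.5 and β = 50 − 8.5 = 41.5.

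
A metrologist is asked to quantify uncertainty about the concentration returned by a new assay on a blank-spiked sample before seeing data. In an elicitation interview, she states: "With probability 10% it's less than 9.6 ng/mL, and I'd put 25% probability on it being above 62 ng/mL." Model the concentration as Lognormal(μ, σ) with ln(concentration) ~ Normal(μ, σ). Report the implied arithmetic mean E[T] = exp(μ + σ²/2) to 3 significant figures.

If T ~ Lognormal(μ,σ) then ln T ~ Normal(μ,σ), so the p-quantile of ln T is μ + z_p·σ.
ln(9.6) = 2.262 and ln(62) = 4.127; z_{0.1} = -1.282, z_{0.75} = 0.6745.
σ = (4.127 − 2.262)/(0.6745 − (-1.282)) = 0.954.
μ = 2.262 − (-1.282)·0.954 = 3.484.
E[T] = exp(μ + σ²/2) = exp(3.484 + 0.4547) = 51.3 ng/mL.

E[T] ≈ 51.3 ng/mL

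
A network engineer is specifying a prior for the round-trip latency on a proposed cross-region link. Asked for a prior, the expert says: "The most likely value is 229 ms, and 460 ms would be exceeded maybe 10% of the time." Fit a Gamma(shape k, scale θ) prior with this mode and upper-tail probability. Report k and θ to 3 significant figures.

Gamma(k,θ) with k>1 has mode (k−1)θ, so θ = 229/(k−1).
Need P(X < 460) = 0.9 with θ tied to k this way. Start at k = 2, θ = 229: P(X<460) ≈ 0.596.
Too low — raise k to concentrate. Iterating converges to k ≈ 4.94.
Then θ = 229/(4.94−1) ≈ 58.1.

k ≈ 4.94, θ ≈ 58.1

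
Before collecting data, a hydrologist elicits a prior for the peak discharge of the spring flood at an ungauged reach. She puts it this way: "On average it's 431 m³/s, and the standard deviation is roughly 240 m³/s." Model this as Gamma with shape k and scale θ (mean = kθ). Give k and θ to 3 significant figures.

k ≈ 3.23, θ ≈ 134

For Gamma(k, scale θ): mean = kθ, variance = kθ², so CV = 1/√k.
CV = SD/mean = 240/431 = 0.5568, hence k = 1/CV² = 3.23.
Then θ = mean/k = 431/3.23 = 134.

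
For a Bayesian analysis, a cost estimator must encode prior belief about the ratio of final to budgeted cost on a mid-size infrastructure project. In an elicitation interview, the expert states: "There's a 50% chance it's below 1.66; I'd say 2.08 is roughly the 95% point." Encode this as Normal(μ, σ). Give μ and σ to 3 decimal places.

μ = 1.660, σ = 0.255

The p-quantile of Normal(μ,σ) is μ + z_p·σ, with z_{0.5} = 0 and z_{0.95} = 1.645.
Eliminate σ: μ = (z₂·x₁ − z₁·x₂)/(z₂ − z₁) = (1.645·1.66 − (0)·2.08)/1.645 = 1.660.
Then σ = (x₂ − x₁)/(z₂ − z₁) = (2.08 − 1.66)/1.645 = 0.255.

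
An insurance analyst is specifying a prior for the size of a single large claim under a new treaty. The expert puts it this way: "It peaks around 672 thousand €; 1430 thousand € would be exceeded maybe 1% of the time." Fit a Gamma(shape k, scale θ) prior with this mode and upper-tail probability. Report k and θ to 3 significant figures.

k ≈ 9.51, θ ≈ 79

Gamma(k,θ) with k>1 has mode (k−1)θ, so θ = 672/(k−1).
Need P(X < 1430) = 0.99 with θ tied to k this way. Start at k = 2, θ = 672: P(X<1430) ≈ 0.628.
Too low — raise k to concentrate. Iterating converges to k ≈ 9.51.
Then θ = 672/(9.51−1) ≈ 79.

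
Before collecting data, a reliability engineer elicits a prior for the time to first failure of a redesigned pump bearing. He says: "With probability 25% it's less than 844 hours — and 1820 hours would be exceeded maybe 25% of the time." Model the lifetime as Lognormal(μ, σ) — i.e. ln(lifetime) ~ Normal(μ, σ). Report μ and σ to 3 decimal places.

If T ~ Lognormal(μ,σ) then ln T ~ Normal(μ,σ), so the p-quantile of ln T is μ + z_p·σ.
ln(844) = 6.738 and ln(1820) = 7.507; z_{0.25} = -0.6745, z_{0.75} = 0.6745.
σ = (7.507 − 6.738)/(0.6745 − (-0.6745)) = 0.570.
μ = 6.738 − (-0.6745)·0.570 = 7.122.

μ ≈ 7.122, σ ≈ 0.570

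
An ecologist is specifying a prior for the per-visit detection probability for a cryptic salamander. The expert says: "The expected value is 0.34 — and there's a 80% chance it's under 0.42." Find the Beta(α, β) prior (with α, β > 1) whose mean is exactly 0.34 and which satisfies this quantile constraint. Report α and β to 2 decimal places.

With mean 0.34 fixed, write α = 0.34s, β = 0.66s where s = α+β.
Need P(θ < 0.42) = 0.8 under Beta(0.34s, 0.66s). Normal approximation: (q−m)/√(m(1−m)/s) ≈ z_{0.8} = 0.842, so s ≈ 0.34·0.66·(0.842)²/(0.42−0.34)² = 24.8.
At s = 24.8: P(θ<0.42) ≈ 0.803. Adjusting to match 0.8 gives s ≈ 24.07.
So α = 0.34·24.07 ≈ 8.18, β = 0.66·24.07 ≈ 15.89.

α ≈ 8.18, β ≈ 15.89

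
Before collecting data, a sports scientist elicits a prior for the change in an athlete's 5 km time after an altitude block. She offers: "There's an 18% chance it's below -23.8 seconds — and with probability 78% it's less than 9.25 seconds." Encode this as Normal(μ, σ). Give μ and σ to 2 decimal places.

μ = -5.87, σ = 19.58

For Normal(μ,σ), the p-quantile is μ + z_p·σ. Here z_{0.18} = -0.9154, z_{0.78} = 0.7722.
So -23.8 = μ − 0.9154σ and 9.25 = μ + 0.7722σ.
Subtracting: σ = (9.25 − -23.8)/(0.7722 − (-0.9154)) = 19.58.
Then μ = -23.8 − (-0.9154)·19.58 = -5.87.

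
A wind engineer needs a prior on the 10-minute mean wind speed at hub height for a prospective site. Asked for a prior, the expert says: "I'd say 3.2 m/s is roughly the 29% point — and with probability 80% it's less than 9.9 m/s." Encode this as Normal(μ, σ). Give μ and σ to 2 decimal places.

μ = 5.86, σ = 4.80

For Normal(μ,σ), the p-quantile is μ + z_p·σ. Here z_{0.29} = -0.5534, z_{0.8} = 0.8416.
So 3.2 = μ − 0.5534σ and 9.9 = μ + 0.8416σ.
Subtracting: σ = (9.9 − 3.2)/(0.8416 − (-0.5534)) = 4.80.
Then μ = 3.2 − (-0.5534)·4.80 = 5.86.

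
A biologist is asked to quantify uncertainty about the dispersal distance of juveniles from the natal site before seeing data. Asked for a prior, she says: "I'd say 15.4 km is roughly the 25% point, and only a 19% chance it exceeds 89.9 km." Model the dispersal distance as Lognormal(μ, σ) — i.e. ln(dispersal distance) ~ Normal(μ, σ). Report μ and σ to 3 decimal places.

μ ≈ 3.501, σ ≈ 1.137

If T ~ Lognormal(μ,σ) then ln T ~ Normal(μ,σ), so the p-quantile of ln T is μ + z_p·σ.
ln(15.4) = 2.734 and ln(89.9) = 4.499; z_{0.25} = -0.6745, z_{0.81} = 0.8779.
σ = (4.499 − 2.734)/(0.8779 − (-0.6745)) = 1.137.
μ = 2.734 − (-0.6745)·1.137 = 3.501.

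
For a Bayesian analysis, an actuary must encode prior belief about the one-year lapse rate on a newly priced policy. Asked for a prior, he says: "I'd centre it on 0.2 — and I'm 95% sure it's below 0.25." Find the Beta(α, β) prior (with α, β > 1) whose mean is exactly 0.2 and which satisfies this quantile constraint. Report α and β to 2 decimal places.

α ≈ 37.06, β ≈ 148.23

With mean 0.2 fixed, write α = 0.2s, β = 0.8s where s = α+β.
Need P(θ < 0.25) = 0.95 under Beta(0.2s, 0.8s). Normal approximation: (q−m)/√(m(1−m)/s) ≈ z_{0.95} = 1.64, so s ≈ 0.2·0.8·(1.64)²/(0.25−0.2)² = 173.2.
At s = 173.2: P(θ<0.25) ≈ 0.944. Adjusting to match 0.95 gives s ≈ 185.28.
So α = 0.2·185.28 ≈ 37.06, β = 0.8·185.28 ≈ 148.23.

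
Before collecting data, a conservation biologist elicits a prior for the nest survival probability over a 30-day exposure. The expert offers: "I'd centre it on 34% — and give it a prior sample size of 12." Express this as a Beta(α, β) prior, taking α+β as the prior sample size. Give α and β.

α = 4.08, β = 7.92

Under the effective-sample-size interpretation, Beta(α, β) has prior mean α/(α+β) and prior sample size α+β.
So α+β = 12 and α/(α+β) = 0.34, giving α = 0.34·12 = 4.08 and β = 12 − 4.08 = 7.92.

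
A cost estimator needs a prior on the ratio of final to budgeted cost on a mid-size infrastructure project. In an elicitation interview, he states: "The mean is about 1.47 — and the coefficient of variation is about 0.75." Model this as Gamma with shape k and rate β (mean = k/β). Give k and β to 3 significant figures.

k ≈ 1.78, β ≈ 1.21

For Gamma(k, rate β): mean = k/β, variance = k/β², so CV = 1/√k.
CV = 0.75, hence k = 1/CV² = 1.78.
Then β = k/mean = 1.78/1.47 = 1.21.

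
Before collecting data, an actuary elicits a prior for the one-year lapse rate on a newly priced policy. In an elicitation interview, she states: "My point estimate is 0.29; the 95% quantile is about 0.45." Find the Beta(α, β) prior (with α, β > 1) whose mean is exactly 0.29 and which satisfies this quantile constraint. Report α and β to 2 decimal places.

α ≈ 6.89, β ≈ 16.86

With mean 0.29 fixed, write α = 0.29s, β = 0.71s where s = α+β.
Need P(θ < 0.45) = 0.95 under Beta(0.29s, 0.71s). Normal approximation: (q−m)/√(m(1−m)/s) ≈ z_{0.95} = 1.64, so s ≈ 0.29·0.71·(1.64)²/(0.45−0.29)² = 21.8.
At s = 21.8: P(θ<0.45) ≈ 0.943. Adjusting to match 0.95 gives s ≈ 23.74.
So α = 0.29·23.74 ≈ 6.89, β = 0.71·23.74 ≈ 16.86.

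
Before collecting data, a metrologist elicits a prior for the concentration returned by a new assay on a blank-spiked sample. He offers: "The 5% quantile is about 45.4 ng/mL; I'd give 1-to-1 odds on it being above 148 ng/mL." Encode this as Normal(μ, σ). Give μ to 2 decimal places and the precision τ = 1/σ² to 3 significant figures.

μ = 148.00, τ = 0.000257

For Normal(μ,σ), the p-quantile is μ + z_p·σ. Here z_{0.05} = -1.645, z_{0.5} = 0.
So 45.4 = μ − 1.645σ and 148 = μ + 0σ.
Subtracting: σ = (148 − 45.4)/(0 − (-1.645)) = 62.38.
Then μ = 45.4 − (-1.645)·62.38 = 148.00.
Precision τ = 1/σ² = 1/62.38² = 0.000257.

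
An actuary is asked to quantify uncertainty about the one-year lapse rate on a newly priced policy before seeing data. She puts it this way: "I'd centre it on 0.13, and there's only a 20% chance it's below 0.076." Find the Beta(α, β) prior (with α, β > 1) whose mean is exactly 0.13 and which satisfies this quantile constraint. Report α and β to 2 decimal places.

α ≈ 3.69, β ≈ 24.67

With mean 0.13 fixed, write α = 0.13s, β = 0.87s where s = α+β.
Need P(θ < 0.076) = 0.2 under Beta(0.13s, 0.87s). Normal approximation: (q−m)/√(m(1−m)/s) ≈ z_{0.2} = -0.842, so s ≈ 0.13·0.87·(-0.842)²/(0.076−0.13)² = 27.5.
At s = 27.5: P(θ<0.076) ≈ 0.205. Adjusting to match 0.2 gives s ≈ 28.36.
So α = 0.13·28.36 ≈ 3.69, β = 0.87·28.36 ≈ 24.67.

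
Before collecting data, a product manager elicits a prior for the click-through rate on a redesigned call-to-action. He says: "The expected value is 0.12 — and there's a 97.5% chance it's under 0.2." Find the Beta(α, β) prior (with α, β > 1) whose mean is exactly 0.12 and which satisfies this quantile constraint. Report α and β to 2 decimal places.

With mean 0.12 fixed, write α = 0.12s, β = 0.88s where s = α+β.
Need P(θ < 0.2) = 0.975 under Beta(0.12s, 0.88s). Normal approximation: (q−m)/√(m(1−m)/s) ≈ z_{0.975} = 1.96, so s ≈ 0.12·0.88·(1.96)²/(0.2−0.12)² = 63.4.
At s = 63.4: P(θ<0.2) ≈ 0.962. Adjusting to match 0.975 gives s ≈ 78.40.
So α = 0.12·78.40 ≈ 9.41, β = 0.88·78.40 ≈ 68.99.

α ≈ 9.41, β ≈ 68.99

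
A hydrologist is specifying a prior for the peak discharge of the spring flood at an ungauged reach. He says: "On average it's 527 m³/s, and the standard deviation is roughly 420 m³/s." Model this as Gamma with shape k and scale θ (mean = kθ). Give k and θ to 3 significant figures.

For Gamma(k, scale θ): mean = kθ, variance = kθ², so CV = 1/√k.
CV = SD/mean = 420/527 = 0.797, hence k = 1/CV² = 1.57.
Then θ = mean/k = 527/1.57 = 335.

k ≈ 1.57, θ ≈ 335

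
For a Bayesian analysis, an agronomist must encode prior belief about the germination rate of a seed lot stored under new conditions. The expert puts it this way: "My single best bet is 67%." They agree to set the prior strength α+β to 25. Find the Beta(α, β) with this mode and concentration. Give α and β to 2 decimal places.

For α,β > 1 the Beta mode is (α−1)/(α+β−2). With α+β = 25, the mode is (α−1)/23.
Set (α−1)/23 = 0.67 → α = 1 + 0.67·23 = 16.41.
β = 25 − α = 8.59.

α = 16.41, β = 8.59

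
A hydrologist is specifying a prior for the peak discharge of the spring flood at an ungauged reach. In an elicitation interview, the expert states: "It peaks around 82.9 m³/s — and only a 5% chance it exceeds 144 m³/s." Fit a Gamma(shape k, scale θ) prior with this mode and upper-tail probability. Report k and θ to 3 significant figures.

Gamma(k,θ) with k>1 has mode (k−1)θ, so θ = 82.9/(k−1).
Need P(X < 144) = 0.95 with θ tied to k this way. Start at k = 2, θ = 82.9: P(X<144) ≈ 0.518.
Too low — raise k to concentrate. Iterating converges to k ≈ 10.2.
Then θ = 82.9/(10.2−1) ≈ 9.06.

k ≈ 10.2, θ ≈ 9.06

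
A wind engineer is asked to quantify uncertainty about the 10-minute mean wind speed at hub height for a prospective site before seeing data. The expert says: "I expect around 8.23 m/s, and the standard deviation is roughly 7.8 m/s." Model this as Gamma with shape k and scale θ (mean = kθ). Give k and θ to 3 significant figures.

k ≈ 1.11, θ ≈ 7.39

For Gamma(k, scale θ): mean = kθ, variance = kθ², so CV = 1/√k.
CV = SD/mean = 7.8/8.23 = 0.9478, hence k = 1/CV² = 1.11.
Then θ = mean/k = 8.23/1.11 = 7.39.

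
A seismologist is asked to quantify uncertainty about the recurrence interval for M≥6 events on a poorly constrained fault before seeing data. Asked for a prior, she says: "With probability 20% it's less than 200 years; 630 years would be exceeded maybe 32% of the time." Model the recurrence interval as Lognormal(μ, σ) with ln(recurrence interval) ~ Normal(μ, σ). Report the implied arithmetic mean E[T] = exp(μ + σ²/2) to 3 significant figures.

If T ~ Lognormal(μ,σ) then ln T ~ Normal(μ,σ), so the p-quantile of ln T is μ + z_p·σ.
ln(200) = 5.298 and ln(630) = 6.446; z_{0.2} = -0.8416, z_{0.68} = 0.4677.
σ = (6.446 − 5.298)/(0.4677 − (-0.8416)) = 0.876.
μ = 5.298 − (-0.8416)·0.876 = 6.036.
E[T] = exp(μ + σ²/2) = exp(6.036 + 0.3840) = 614 years.

E[T] ≈ 614 years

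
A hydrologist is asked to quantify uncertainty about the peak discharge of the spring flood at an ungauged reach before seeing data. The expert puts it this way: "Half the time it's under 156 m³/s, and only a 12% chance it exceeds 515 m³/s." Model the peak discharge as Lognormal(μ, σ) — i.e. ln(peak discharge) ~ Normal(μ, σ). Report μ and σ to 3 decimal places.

μ ≈ 5.050, σ ≈ 1.016

If T ~ Lognormal(μ,σ) then ln T ~ Normal(μ,σ), so the p-quantile of ln T is μ + z_p·σ.
ln(156) = 5.05 and ln(515) = 6.244; z_{0.5} = 0, z_{0.88} = 1.175.
σ = (6.244 − 5.05)/(1.175 − (0)) = 1.016.
μ = 5.05 − (0)·1.016 = 5.050.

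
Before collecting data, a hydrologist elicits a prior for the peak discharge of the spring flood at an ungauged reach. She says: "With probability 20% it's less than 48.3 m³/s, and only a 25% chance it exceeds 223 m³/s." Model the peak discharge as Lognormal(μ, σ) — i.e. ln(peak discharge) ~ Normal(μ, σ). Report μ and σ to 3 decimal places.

If T ~ Lognormal(μ,σ) then ln T ~ Normal(μ,σ), so the p-quantile of ln T is μ + z_p·σ.
ln(48.3) = 3.877 and ln(223) = 5.407; z_{0.2} = -0.8416, z_{0.75} = 0.6745.
σ = (5.407 − 3.877)/(0.6745 − (-0.8416)) = 1.009.
μ = 3.877 − (-0.8416)·1.009 = 4.727.

μ ≈ 4.727, σ ≈ 1.009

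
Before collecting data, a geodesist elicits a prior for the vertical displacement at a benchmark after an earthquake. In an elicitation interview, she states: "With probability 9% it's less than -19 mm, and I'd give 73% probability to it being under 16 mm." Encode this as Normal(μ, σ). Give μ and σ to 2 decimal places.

For Normal(μ,σ), the p-quantile is μ + z_p·σ. Here z_{0.09} = -1.341, z_{0.73} = 0.6128.
So -19 = μ − 1.341σ and 16 = μ + 0.6128σ.
Subtracting: σ = (16 − -19)/(0.6128 − (-1.341)) = 17.92.
Then μ = -19 − (-1.341)·17.92 = 5.02.

μ = 5.02, σ = 17.92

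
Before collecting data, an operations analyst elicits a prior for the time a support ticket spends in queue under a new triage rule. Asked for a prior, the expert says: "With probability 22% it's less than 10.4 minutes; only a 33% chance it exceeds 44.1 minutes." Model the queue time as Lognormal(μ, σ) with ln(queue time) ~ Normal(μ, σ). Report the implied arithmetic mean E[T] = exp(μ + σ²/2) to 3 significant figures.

If T ~ Lognormal(μ,σ) then ln T ~ Normal(μ,σ), so the p-quantile of ln T is μ + z_p·σ.
ln(10.4) = 2.342 and ln(44.1) = 3.786; z_{0.22} = -0.7722, z_{0.67} = 0.4399.
σ = (3.786 − 2.342)/(0.4399 − (-0.7722)) = 1.192.
μ = 2.342 − (-0.7722)·1.192 = 3.262.
E[T] = exp(μ + σ²/2) = exp(3.262 + 0.7103) = 53.1 minutes.

E[T] ≈ 53.1 minutes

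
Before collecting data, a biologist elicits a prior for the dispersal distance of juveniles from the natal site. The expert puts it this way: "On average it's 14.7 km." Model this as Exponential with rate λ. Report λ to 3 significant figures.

Exponential mean = 1/λ, so λ = 1/14.7 = 0.068.

λ ≈ 0.068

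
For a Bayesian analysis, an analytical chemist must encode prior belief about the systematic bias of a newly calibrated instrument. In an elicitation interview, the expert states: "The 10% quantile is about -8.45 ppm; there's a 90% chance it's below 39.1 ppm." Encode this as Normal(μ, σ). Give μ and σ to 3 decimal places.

μ = 15.325, σ = 18.552

For Normal(μ,σ), the p-quantile is μ + z_p·σ. Here z_{0.1} = -1.282, z_{0.9} = 1.282.
So -8.45 = μ − 1.282σ and 39.1 = μ + 1.282σ.
Subtracting: σ = (39.1 − -8.45)/(1.282 − (-1.282)) = 18.552.
Then μ = -8.45 − (-1.282)·18.552 = 15.325.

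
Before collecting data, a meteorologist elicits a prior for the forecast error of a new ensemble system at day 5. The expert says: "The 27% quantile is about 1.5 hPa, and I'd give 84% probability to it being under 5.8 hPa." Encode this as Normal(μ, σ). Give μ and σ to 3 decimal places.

μ = 3.139, σ = 2.675

The p-quantile of Normal(μ,σ) is μ + z_p·σ, with z_{0.27} = -0.6128 and z_{0.84} = 0.9945.
Eliminate σ: μ = (z₂·x₁ − z₁·x₂)/(z₂ − z₁) = (0.9945·1.5 − (-0.6128)·5.8)/1.607 = 3.139.
Then σ = (x₂ − x₁)/(z₂ − z₁) = (5.8 − 1.5)/1.607 = 2.675.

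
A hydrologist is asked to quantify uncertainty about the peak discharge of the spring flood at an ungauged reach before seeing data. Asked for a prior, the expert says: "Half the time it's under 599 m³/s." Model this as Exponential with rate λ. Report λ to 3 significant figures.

λ ≈ 0.00116

Exponential median = ln 2 / λ, so λ = ln 2 / 599.0 = 0.00116.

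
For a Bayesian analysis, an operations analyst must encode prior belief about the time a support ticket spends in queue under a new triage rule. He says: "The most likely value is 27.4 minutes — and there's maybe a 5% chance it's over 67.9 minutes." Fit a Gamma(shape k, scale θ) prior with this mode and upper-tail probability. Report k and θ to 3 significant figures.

Gamma(k,θ) with k>1 has mode (k−1)θ, so θ = 27.4/(k−1).
Need P(X < 67.9) = 0.95 with θ tied to k this way. Start at k = 2, θ = 27.4: P(X<67.9) ≈ 0.708.
Too low — raise k to concentrate. Iterating converges to k ≈ 4.3.
Then θ = 27.4/(4.3−1) ≈ 8.3.

k ≈ 4.3, θ ≈ 8.3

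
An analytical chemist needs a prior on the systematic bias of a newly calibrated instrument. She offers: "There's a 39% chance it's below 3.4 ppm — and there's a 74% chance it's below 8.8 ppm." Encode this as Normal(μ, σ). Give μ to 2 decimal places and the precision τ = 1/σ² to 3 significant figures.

μ = 5.03, τ = 0.0292

For Normal(μ,σ), the p-quantile is μ + z_p·σ. Here z_{0.39} = -0.2793, z_{0.74} = 0.6433.
So 3.4 = μ − 0.2793σ and 8.8 = μ + 0.6433σ.
Subtracting: σ = (8.8 − 3.4)/(0.6433 − (-0.2793)) = 5.85.
Then μ = 3.4 − (-0.2793)·5.85 = 5.03.
Precision τ = 1/σ² = 1/5.853² = 0.0292.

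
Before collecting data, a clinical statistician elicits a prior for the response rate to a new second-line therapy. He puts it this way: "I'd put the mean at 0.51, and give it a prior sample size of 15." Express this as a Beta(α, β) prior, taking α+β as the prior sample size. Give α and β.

α = 7.65, β = 7.35

Under the effective-sample-size interpretation, Beta(α, β) has prior mean α/(α+β) and prior sample size α+β.
So α+β = 15 and α/(α+β) = 0.51, giving α = 0.51·15 = 7.65 and β = 15 − 7.65 = 7.35.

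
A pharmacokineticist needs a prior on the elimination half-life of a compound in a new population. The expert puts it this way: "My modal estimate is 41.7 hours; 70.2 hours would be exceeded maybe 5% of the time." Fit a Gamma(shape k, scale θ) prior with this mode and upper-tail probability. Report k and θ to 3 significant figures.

Gamma(k,θ) with k>1 has mode (k−1)θ, so θ = 41.7/(k−1).
Need P(X < 70.2) = 0.95 with θ tied to k this way. Start at k = 2, θ = 41.7: P(X<70.2) ≈ 0.502.
Too low — raise k to concentrate. Iterating converges to k ≈ 11.3.
Then θ = 41.7/(11.3−1) ≈ 4.05.

k ≈ 11.3, θ ≈ 4.05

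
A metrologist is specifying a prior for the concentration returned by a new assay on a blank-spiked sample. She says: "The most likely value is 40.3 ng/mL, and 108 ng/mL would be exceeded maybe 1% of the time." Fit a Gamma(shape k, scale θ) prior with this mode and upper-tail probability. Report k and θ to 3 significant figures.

Gamma(k,θ) with k>1 has mode (k−1)θ, so θ = 40.3/(k−1).
Need P(X < 108) = 0.99 with θ tied to k this way. Start at k = 2, θ = 40.3: P(X<108) ≈ 0.748.
Too low — raise k to concentrate. Iterating converges to k ≈ 5.76.
Then θ = 40.3/(5.76−1) ≈ 8.47.

k ≈ 5.76, θ ≈ 8.47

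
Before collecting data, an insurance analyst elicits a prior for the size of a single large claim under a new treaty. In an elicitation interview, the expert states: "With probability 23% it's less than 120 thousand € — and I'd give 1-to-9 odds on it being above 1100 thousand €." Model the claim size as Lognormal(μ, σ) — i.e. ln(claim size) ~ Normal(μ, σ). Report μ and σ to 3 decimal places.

If T ~ Lognormal(μ,σ) then ln T ~ Normal(μ,σ), so the p-quantile of ln T is μ + z_p·σ.
ln(120) = 4.787 and ln(1100) = 7.003; z_{0.23} = -0.7388, z_{0.9} = 1.282.
σ = (7.003 − 4.787)/(1.282 − (-0.7388)) = 1.097.
μ = 4.787 − (-0.7388)·1.097 = 5.598.

μ ≈ 5.598, σ ≈ 1.097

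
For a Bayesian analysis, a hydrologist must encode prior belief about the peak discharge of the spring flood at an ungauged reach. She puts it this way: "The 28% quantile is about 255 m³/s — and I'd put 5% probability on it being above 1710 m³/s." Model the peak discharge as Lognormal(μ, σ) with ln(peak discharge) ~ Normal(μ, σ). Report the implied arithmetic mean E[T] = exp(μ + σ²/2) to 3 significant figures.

E[T] ≈ 604 m³/s

If T ~ Lognormal(μ,σ) then ln T ~ Normal(μ,σ), so the p-quantile of ln T is μ + z_p·σ.
ln(255) = 5.541 and ln(1710) = 7.444; z_{0.28} = -0.5828, z_{0.95} = 1.645.
σ = (7.444 − 5.541)/(1.645 − (-0.5828)) = 0.854.
μ = 5.541 − (-0.5828)·0.854 = 6.039.
E[T] = exp(μ + σ²/2) = exp(6.039 + 0.3649) = 604 m³/s.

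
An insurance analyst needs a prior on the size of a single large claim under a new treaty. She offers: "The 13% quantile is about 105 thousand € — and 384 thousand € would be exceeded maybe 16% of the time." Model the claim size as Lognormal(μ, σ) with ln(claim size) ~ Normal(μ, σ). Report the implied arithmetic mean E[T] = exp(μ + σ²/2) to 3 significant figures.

If T ~ Lognormal(μ,σ) then ln T ~ Normal(μ,σ), so the p-quantile of ln T is μ + z_p·σ.
ln(105) = 4.654 and ln(384) = 5.951; z_{0.13} = -1.126, z_{0.84} = 0.9945.
σ = (5.951 − 4.654)/(0.9945 − (-1.126)) = 0.611.
μ = 4.654 − (-1.126)·0.611 = 5.343.
E[T] = exp(μ + σ²/2) = exp(5.343 + 0.1869) = 252 thousand €.

E[T] ≈ 252 thousand €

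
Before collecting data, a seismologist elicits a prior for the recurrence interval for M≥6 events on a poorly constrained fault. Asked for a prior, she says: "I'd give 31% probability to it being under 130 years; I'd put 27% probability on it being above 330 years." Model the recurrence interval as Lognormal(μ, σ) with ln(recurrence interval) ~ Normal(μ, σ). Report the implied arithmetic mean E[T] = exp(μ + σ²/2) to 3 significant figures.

If T ~ Lognormal(μ,σ) then ln T ~ Normal(μ,σ), so the p-quantile of ln T is μ + z_p·σ.
ln(130) = 4.868 and ln(330) = 5.799; z_{0.31} = -0.4959, z_{0.73} = 0.6128.
σ = (5.799 − 4.868)/(0.6128 − (-0.4959)) = 0.840.
μ = 4.868 − (-0.4959)·0.840 = 5.284.
E[T] = exp(μ + σ²/2) = exp(5.284 + 0.3530) = 281 years.

E[T] ≈ 281 years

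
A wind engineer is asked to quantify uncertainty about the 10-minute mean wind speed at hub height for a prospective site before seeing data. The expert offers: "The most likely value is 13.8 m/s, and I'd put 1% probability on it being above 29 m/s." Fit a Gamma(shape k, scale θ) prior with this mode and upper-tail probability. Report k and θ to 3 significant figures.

k ≈ 9.82, θ ≈ 1.56

Gamma(k,θ) with k>1 has mode (k−1)θ, so θ = 13.8/(k−1).
Need P(X < 29) = 0.99 with θ tied to k this way. Start at k = 2, θ = 13.8: P(X<29) ≈ 0.621.
Too low — raise k to concentrate. Iterating converges to k ≈ 9.82.
Then θ = 13.8/(9.82−1) ≈ 1.56.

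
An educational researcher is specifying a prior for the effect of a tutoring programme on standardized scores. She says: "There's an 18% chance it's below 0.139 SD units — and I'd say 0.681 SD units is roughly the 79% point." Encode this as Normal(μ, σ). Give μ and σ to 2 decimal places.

The p-quantile of Normal(μ,σ) is μ + z_p·σ, with z_{0.18} = -0.9154 and z_{0.79} = 0.8064.
Eliminate σ: μ = (z₂·x₁ − z₁·x₂)/(z₂ − z₁) = (0.8064·0.139 − (-0.9154)·0.681)/1.722 = 0.43.
Then σ = (x₂ − x₁)/(z₂ − z₁) = (0.681 − 0.139)/1.722 = 0.31.

μ = 0.43, σ = 0.31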